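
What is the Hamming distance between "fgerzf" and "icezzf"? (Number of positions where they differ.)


String 1: 'fgerzf'
String 2: 'icezzf'
Compare each position: pos 0: 'f'!='i', pos 1: 'g'!='c', pos 2: 'e'=='e', pos 3: 'r'!='z', pos 4: 'z'=='z', pos 5: 'f'=='f'
Differing positions: 3
Hamming distance: 3


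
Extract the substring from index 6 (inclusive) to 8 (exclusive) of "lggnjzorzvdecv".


Input string: 'lggnjzorzvdecv'
Operation: slice [6:8]
Extract characters: s[6]='o', s[7]='r'
Result: or


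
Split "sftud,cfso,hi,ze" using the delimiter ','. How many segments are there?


Input string: 'sftud,cfso,hi,ze'
Delimiter: ','
Split result: 'sftud', 'cfso', 'hi', 'ze'
Number of parts: 4


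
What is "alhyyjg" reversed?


Input string: 'alhyyjg'
Operation: reverse character order
Original order: 'a' -> 'l' -> 'h' -> 'y' -> 'y' -> 'j' -> 'g'
Reversed order: 'g' -> 'j' -> 'y' -> 'y' -> 'h' -> 'l' -> 'a'
Result: gjyyhla


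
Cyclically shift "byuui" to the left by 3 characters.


Input: 'byuui', shift = 3
Operation: split at index 3 and swap parts
Front part s[0:3] = 'byu'
Back part s[3:] = 'ui'
Rotated = back + front = 'ui' + 'byu'
Result: uibyu


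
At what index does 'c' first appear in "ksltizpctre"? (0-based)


Input string: 'ksltizpctre'
Target: 'c'
Scanning left to right: s[0]='k', s[1]='s', s[2]='l', s[3]='t', s[4]='i', s[5]='z', s[6]='p', s[7]='c'
First match at index: 7


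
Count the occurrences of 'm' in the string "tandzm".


Input string: 'tandzm'
Target character: 'm'
Scan each position: s[5]='m'
Matches found at indices: 5
Total: 1


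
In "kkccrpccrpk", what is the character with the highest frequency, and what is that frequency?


Input: 'kkccrpccrpk'
Operation: tally each character
Counts: 'c':4, 'k':3, 'p':2, 'r':2
Maximum: 'c' appears 4 times


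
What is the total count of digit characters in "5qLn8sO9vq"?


Input string: '5qLn8sO9vq'
Operation: count digit characters (0-9)
Scan: '5'(digit), 'q', 'L', 'n', '8'(digit), 's', 'O', '9'(digit), 'v', 'q'
Digits found: 3
Result: 3


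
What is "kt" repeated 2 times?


Input string: 'kt'
Operation: repeat 2 times
Concatenation: 'kt' + 'kt'
Result: ktkt


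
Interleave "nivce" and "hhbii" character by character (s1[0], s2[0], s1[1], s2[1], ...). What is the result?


String 1: 'nivce'
String 2: 'hhbii'
Operation: alternate characters
Pairs: 'n'+'h', 'i'+'h', 'v'+'b', 'c'+'i', 'e'+'i'
Result: nhihvbciei


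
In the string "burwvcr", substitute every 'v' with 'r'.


Input string: 'burwvcr'
Operation: replace 'v' with 'r'
Positions of 'v': 4
After replacement: burwrcr


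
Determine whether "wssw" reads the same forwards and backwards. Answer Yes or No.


Input string: 'wssw'
Reversed: 'wssw'
Compare pairs: s[0]='w' vs s[3]='w' (match), s[1]='s' vs s[2]='s' (match)
Palindrome: Yes


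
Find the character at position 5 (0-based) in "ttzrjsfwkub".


Input string: 'ttzrjsfwkub'
Operation: get character at index 5
Index mapping: s[0]='t', s[1]='t', s[2]='z', s[3]='r', s[4]='j', s[5]='s'
Result: 's'


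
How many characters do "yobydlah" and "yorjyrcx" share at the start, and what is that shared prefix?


String 1: 'yobydlah'
String 2: 'yorjyrcx'
Compare position by position:
pos 0: 'y' vs 'y' match
pos 1: 'o' vs 'o' match
pos 2: 'b' vs 'r' differ -> stop
Longest common prefix: "yo" (length 2)


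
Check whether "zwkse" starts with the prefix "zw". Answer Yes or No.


Input string: 'zwkse'
Prefix to check: 'zw'
First 2 characters of input: 'zw'
Match: True
Result: Yes


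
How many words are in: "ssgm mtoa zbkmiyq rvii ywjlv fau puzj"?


Input string: 'ssgm mtoa zbkmiyq rvii ywjlv fau puzj'
Operation: split by spaces
Words found: 'ssgm', 'mtoa', 'zbkmiyq', 'rvii', 'ywjlv', 'fau', 'puzj'
Word count: 7


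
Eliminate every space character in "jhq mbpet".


Input string: 'jhq mbpet'
Operation: remove all spaces
Words: 'jhq', 'mbpet'
Join without spaces: jhqmbpet


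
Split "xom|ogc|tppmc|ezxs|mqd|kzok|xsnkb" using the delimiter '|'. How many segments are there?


Input string: 'xom|ogc|tppmc|ezxs|mqd|kzok|xsnkb'
Delimiter: '|'
Split result: 'xom', 'ogc', 'tppmc', 'ezxs', 'mqd', 'kzok', 'xsnkb'
Number of parts: 7


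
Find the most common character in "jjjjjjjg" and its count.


Input: 'jjjjjjjg'
Operation: tally each character
Counts: 'g':1, 'j':7
Maximum: 'j' appears 7 times


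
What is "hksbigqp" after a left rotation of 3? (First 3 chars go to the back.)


Input: 'hksbigqp', shift = 3
Operation: split at index 3 and swap parts
Front part s[0:3] = 'hks'
Back part s[3:] = 'bigqp'
Rotated = back + front = 'bigqp' + 'hks'
Result: bigqphks


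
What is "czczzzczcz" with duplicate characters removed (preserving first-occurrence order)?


Input: 'czczzzczcz'
Operation: keep first occurrence of each character
Scan: s[0]='c' new -> keep; s[1]='z' new -> keep; s[2]='c' seen -> skip; s[3]='z' seen -> skip; s[4]='z' seen -> skip; s[5]='z' seen -> skip; s[6]='c' seen -> skip; s[7]='z' seen -> skip; s[8]='c' seen -> skip; s[9]='z' seen -> skip
Result: cz


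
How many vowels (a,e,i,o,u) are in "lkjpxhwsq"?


Input string: 'lkjpxhwsq'
Operation: count vowels (a, e, i, o, u)
Scan: s[0]='l', s[1]='k', s[2]='j', s[3]='p', s[4]='x', s[5]='h', s[6]='w', s[7]='s', s[8]='q'
Vowels found: 0
Result: 0


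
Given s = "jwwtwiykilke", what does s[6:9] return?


Input string: 'jwwtwiykilke'
Operation: slice [6:9]
Extract characters: s[6]='y', s[7]='k', s[8]='i'
Result: yki


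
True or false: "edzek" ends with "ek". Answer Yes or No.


Input string: 'edzek'
Suffix to check: 'ek'
Last 2 characters of input: 'ek'
Match: True
Result: Yes


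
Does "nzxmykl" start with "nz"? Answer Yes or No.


Input string: 'nzxmykl'
Prefix to check: 'nz'
First 2 characters of input: 'nz'
Match: True
Result: Yes


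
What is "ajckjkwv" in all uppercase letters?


Input string: 'ajckjkwv'
Operation: convert each letter to uppercase
Mapping: 'a'->'A', 'j'->'J', 'c'->'C', 'k'->'K', 'j'->'J', 'k'->'K', 'w'->'W', 'v'->'V'
Result: AJCKJKWV


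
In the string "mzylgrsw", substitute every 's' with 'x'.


Input string: 'mzylgrsw'
Operation: replace 's' with 'x'
Positions of 's': 6
After replacement: mzylgrxw


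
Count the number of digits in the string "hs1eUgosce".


Input string: 'hs1eUgosce'
Operation: count digit characters (0-9)
Scan: 'h', 's', '1'(digit), 'e', 'U', 'g', 'o', 's', 'c', 'e'
Digits found: 1
Result: 1


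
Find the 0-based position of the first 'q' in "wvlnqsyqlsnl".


Input string: 'wvlnqsyqlsnl'
Target: 'q'
Scanning left to right: s[0]='w', s[1]='v', s[2]='l', s[3]='n', s[4]='q'
First match at index: 4


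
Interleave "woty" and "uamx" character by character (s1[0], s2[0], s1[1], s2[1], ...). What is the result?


String 1: 'woty'
String 2: 'uamx'
Operation: alternate characters
Pairs: 'w'+'u', 'o'+'a', 't'+'m', 'y'+'x'
Result: wuoatmyx


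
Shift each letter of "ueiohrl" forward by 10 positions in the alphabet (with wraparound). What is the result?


Input: 'ueiohrl', shift = 10
Operation: for each letter, (position + 10) mod 26
Mapping: 'u'(20+10=30, 30 mod 26=4)->'e', 'e'(4+10=14)->'o', 'i'(8+10=18)->'s', 'o'(14+10=24)->'y', 'h'(7+10=17)->'r', 'r'(17+10=27, 27 mod 26=1)->'b', 'l'(11+10=21)->'v'
Result: eosyrbv


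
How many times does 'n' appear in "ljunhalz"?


Input string: 'ljunhalz'
Target character: 'n'
Scan each position: s[3]='n'
Matches found at indices: 3
Total: 1


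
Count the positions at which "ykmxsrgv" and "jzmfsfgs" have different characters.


String 1: 'ykmxsrgv'
String 2: 'jzmfsfgs'
Compare each position: pos 0: 'y'!='j', pos 1: 'k'!='z', pos 2: 'm'=='m', pos 3: 'x'!='f', pos 4: 's'=='s', pos 5: 'r'!='f', pos 6: 'g'=='g', pos 7: 'v'!='s'
Differing positions: 5
Hamming distance: 5


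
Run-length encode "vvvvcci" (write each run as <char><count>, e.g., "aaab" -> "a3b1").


Input: 'vvvvcci'
Operation: identify consecutive runs
Runs: 'vvvv' -> v4, 'cc' -> c2, 'i' -> i1
Encoded: v4c2i1


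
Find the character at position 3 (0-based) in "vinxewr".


Input string: 'vinxewr'
Operation: get character at index 3
Index mapping: s[0]='v', s[1]='i', s[2]='n', s[3]='x'
Result: 'x'


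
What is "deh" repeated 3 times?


Input string: 'deh'
Operation: repeat 3 times
Concatenation: 'deh' + 'deh' + 'deh'
Result: dehdehdeh


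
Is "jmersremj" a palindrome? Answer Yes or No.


Input string: 'jmersremj'
Reversed: 'jmersremj'
Compare pairs: s[0]='j' vs s[8]='j' (match), s[1]='m' vs s[7]='m' (match), s[2]='e' vs s[6]='e' (match), s[3]='r' vs s[5]='r' (match)
Palindrome: Yes


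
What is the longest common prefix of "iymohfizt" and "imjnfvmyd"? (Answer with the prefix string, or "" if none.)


String 1: 'iymohfizt'
String 2: 'imjnfvmyd'
Compare position by position:
pos 0: 'i' vs 'i' match
pos 1: 'y' vs 'm' differ -> stop
Longest common prefix: "i" (length 1)


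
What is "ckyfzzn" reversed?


Input string: 'ckyfzzn'
Operation: reverse character order
Original order: 'c' -> 'k' -> 'y' -> 'f' -> 'z' -> 'z' -> 'n'
Reversed order: 'n' -> 'z' -> 'z' -> 'f' -> 'y' -> 'k' -> 'c'
Result: nzzfykc


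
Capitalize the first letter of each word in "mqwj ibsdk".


Input string: 'mqwj ibsdk'
Operation: capitalize first letter of each word
Word transformations: 'mqwj'->'Mqwj', 'ibsdk'->'Ibsdk'
Result: Mqwj Ibsdk


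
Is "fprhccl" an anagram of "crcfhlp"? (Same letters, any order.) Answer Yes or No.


String 1: 'crcfhlp' -> sorted: 'ccfhlpr'
String 2: 'fprhccl' -> sorted: 'ccfhlpr'
Compare sorted forms: 'ccfhlpr' == 'ccfhlpr'
Anagram: Yes


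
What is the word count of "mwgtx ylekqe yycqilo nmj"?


Input string: 'mwgtx ylekqe yycqilo nmj'
Operation: split by spaces
Words found: 'mwgtx', 'ylekqe', 'yycqilo', 'nmj'
Word count: 4


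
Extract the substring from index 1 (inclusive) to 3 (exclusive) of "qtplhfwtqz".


Input string: 'qtplhfwtqz'
Operation: slice [1:3]
Extract characters: s[1]='t', s[2]='p'
Result: tp


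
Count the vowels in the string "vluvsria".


Input string: 'vluvsria'
Operation: count vowels (a, e, i, o, u)
Scan: s[0]='v', s[1]='l', s[2]='u' (vowel), s[3]='v', s[4]='s', s[5]='r', s[6]='i' (vowel), s[7]='a' (vowel)
Vowels found: 3
Result: 3


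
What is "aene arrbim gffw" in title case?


Input string: 'aene arrbim gffw'
Operation: capitalize first letter of each word
Word transformations: 'aene'->'Aene', 'arrbim'->'Arrbim', 'gffw'->'Gffw'
Result: Aene Arrbim Gffw


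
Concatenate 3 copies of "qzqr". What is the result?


Input string: 'qzqr'
Operation: repeat 3 times
Concatenation: 'qzqr' + 'qzqr' + 'qzqr'
Result: qzqrqzqrqzqr


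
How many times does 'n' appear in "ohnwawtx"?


Input string: 'ohnwawtx'
Target character: 'n'
Scan each position: s[2]='n'
Matches found at indices: 2
Total: 1


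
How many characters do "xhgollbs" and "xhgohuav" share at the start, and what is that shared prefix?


String 1: 'xhgollbs'
String 2: 'xhgohuav'
Compare position by position:
pos 0: 'x' vs 'x' match
pos 1: 'h' vs 'h' match
pos 2: 'g' vs 'g' match
pos 3: 'o' vs 'o' match
pos 4: 'l' vs 'h' differ -> stop
Longest common prefix: "xhgo" (length 4)


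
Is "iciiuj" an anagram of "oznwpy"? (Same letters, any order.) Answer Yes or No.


String 1: 'oznwpy' -> sorted: 'nopwyz'
String 2: 'iciiuj' -> sorted: 'ciiiju'
Compare sorted forms: 'nopwyz' != 'ciiiju'
Anagram: No


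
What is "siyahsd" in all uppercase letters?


Input string: 'siyahsd'
Operation: convert each letter to uppercase
Mapping: 's'->'S', 'i'->'I', 'y'->'Y', 'a'->'A', 'h'->'H', 's'->'S', 'd'->'D'
Result: SIYAHSD


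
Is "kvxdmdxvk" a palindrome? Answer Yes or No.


Input string: 'kvxdmdxvk'
Reversed: 'kvxdmdxvk'
Compare pairs: s[0]='k' vs s[8]='k' (match), s[1]='v' vs s[7]='v' (match), s[2]='x' vs s[6]='x' (match), s[3]='d' vs s[5]='d' (match)
Palindrome: Yes


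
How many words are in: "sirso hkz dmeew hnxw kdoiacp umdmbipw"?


Input string: 'sirso hkz dmeew hnxw kdoiacp umdmbipw'
Operation: split by spaces
Words found: 'sirso', 'hkz', 'dmeew', 'hnxw', 'kdoiacp', 'umdmbipw'
Word count: 6


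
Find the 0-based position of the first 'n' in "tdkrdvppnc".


Input string: 'tdkrdvppnc'
Target: 'n'
Scanning left to right: s[0]='t', s[1]='d', s[2]='k', s[3]='r', s[4]='d', s[5]='v', s[6]='p', s[7]='p', s[8]='n'
First match at index: 8


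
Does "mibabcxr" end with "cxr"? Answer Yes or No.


Input string: 'mibabcxr'
Suffix to check: 'cxr'
Last 3 characters of input: 'cxr'
Match: True
Result: Yes


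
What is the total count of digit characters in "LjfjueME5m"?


Input string: 'LjfjueME5m'
Operation: count digit characters (0-9)
Scan: 'L', 'j', 'f', 'j', 'u', 'e', 'M', 'E', '5'(digit), 'm'
Digits found: 1
Result: 1


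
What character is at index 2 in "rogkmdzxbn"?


Input string: 'rogkmdzxbn'
Operation: get character at index 2
Index mapping: s[0]='r', s[1]='o', s[2]='g'
Result: 'g'


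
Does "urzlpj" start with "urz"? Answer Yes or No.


Input string: 'urzlpj'
Prefix to check: 'urz'
First 3 characters of input: 'urz'
Match: True
Result: Yes


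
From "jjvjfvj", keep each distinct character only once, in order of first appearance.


Input: 'jjvjfvj'
Operation: keep first occurrence of each character
Scan: s[0]='j' new -> keep; s[1]='j' seen -> skip; s[2]='v' new -> keep; s[3]='j' seen -> skip; s[4]='f' new -> keep; s[5]='v' seen -> skip; s[6]='j' seen -> skip
Result: jvf


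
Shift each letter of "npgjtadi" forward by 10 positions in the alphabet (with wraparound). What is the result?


Input: 'npgjtadi', shift = 10
Operation: for each letter, (position + 10) mod 26
Mapping: 'n'(13+10=23)->'x', 'p'(15+10=25)->'z', 'g'(6+10=16)->'q', 'j'(9+10=19)->'t', 't'(19+10=29, 29 mod 26=3)->'d', 'a'(0+10=10)->'k', 'd'(3+10=13)->'n', 'i'(8+10=18)->'s'
Result: xzqtdkns


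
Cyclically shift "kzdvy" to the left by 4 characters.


Input: 'kzdvy', shift = 4
Operation: split at index 4 and swap parts
Front part s[0:4] = 'kzdv'
Back part s[4:] = 'y'
Rotated = back + front = 'y' + 'kzdv'
Result: ykzdv


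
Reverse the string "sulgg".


Input string: 'sulgg'
Operation: reverse character order
Original order: 's' -> 'u' -> 'l' -> 'g' -> 'g'
Reversed order: 'g' -> 'g' -> 'l' -> 'u' -> 's'
Result: gglus


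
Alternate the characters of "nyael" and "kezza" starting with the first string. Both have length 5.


String 1: 'nyael'
String 2: 'kezza'
Operation: alternate characters
Pairs: 'n'+'k', 'y'+'e', 'a'+'z', 'e'+'z', 'l'+'a'
Result: nkyeazezla


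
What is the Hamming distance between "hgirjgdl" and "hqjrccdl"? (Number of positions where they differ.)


String 1: 'hgirjgdl'
String 2: 'hqjrccdl'
Compare each position: pos 0: 'h'=='h', pos 1: 'g'!='q', pos 2: 'i'!='j', pos 3: 'r'=='r', pos 4: 'j'!='c', pos 5: 'g'!='c', pos 6: 'd'=='d', pos 7: 'l'=='l'
Differing positions: 4
Hamming distance: 4


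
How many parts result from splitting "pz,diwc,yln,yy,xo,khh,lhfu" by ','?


Input string: 'pz,diwc,yln,yy,xo,khh,lhfu'
Delimiter: ','
Split result: 'pz', 'diwc', 'yln', 'yy', 'xo', 'khh', 'lhfu'
Number of parts: 7


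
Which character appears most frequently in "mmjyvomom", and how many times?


Input: 'mmjyvomom'
Operation: tally each character
Counts: 'j':1, 'm':4, 'o':2, 'v':1, 'y':1
Maximum: 'm' appears 4 times


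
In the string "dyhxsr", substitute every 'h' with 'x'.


Input string: 'dyhxsr'
Operation: replace 'h' with 'x'
Positions of 'h': 2
After replacement: dyxxsr


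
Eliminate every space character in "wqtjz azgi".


Input string: 'wqtjz azgi'
Operation: remove all spaces
Words: 'wqtjz', 'azgi'
Join without spaces: wqtjzazgi


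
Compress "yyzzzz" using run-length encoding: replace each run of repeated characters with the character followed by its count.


Input: 'yyzzzz'
Operation: identify consecutive runs
Runs: 'yy' -> y2, 'zzzz' -> z4
Encoded: y2z4


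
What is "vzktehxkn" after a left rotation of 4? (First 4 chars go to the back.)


Input: 'vzktehxkn', shift = 4
Operation: split at index 4 and swap parts
Front part s[0:4] = 'vzkt'
Back part s[4:] = 'ehxkn'
Rotated = back + front = 'ehxkn' + 'vzkt'
Result: ehxknvzkt


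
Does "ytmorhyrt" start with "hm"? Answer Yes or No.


Input string: 'ytmorhyrt'
Prefix to check: 'hm'
First 2 characters of input: 'yt'
Match: False
Result: No


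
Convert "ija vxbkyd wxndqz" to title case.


Input string: 'ija vxbkyd wxndqz'
Operation: capitalize first letter of each word
Word transformations: 'ija'->'Ija', 'vxbkyd'->'Vxbkyd', 'wxndqz'->'Wxndqz'
Result: Ija Vxbkyd Wxndqz


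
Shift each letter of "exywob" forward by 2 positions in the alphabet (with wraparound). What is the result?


Input: 'exywob', shift = 2
Operation: for each letter, (position + 2) mod 26
Mapping: 'e'(4+2=6)->'g', 'x'(23+2=25)->'z', 'y'(24+2=26, 26 mod 26=0)->'a', 'w'(22+2=24)->'y', 'o'(14+2=16)->'q', 'b'(1+2=3)->'d'
Result: gzayqd


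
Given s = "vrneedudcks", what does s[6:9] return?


Input string: 'vrneedudcks'
Operation: slice [6:9]
Extract characters: s[6]='u', s[7]='d', s[8]='c'
Result: udc


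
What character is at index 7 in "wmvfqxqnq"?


Input string: 'wmvfqxqnq'
Operation: get character at index 7
Index mapping: s[0]='w', s[1]='m', s[2]='v', s[3]='f', s[4]='q', s[5]='x', s[6]='q', s[7]='n'
Result: 'n'


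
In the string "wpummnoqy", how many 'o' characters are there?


Input string: 'wpummnoqy'
Target character: 'o'
Scan each position: s[6]='o'
Matches found at indices: 6
Total: 1


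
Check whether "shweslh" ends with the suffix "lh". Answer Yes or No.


Input string: 'shweslh'
Suffix to check: 'lh'
Last 2 characters of input: 'lh'
Match: True
Result: Yes


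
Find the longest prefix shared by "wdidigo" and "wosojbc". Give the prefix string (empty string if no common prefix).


String 1: 'wdidigo'
String 2: 'wosojbc'
Compare position by position:
pos 0: 'w' vs 'w' match
pos 1: 'd' vs 'o' differ -> stop
Longest common prefix: "w" (length 1)


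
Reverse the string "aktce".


Input string: 'aktce'
Operation: reverse character order
Original order: 'a' -> 'k' -> 't' -> 'c' -> 'e'
Reversed order: 'e' -> 'c' -> 't' -> 'k' -> 'a'
Result: ectka


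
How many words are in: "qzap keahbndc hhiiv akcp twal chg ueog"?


Input string: 'qzap keahbndc hhiiv akcp twal chg ueog'
Operation: split by spaces
Words found: 'qzap', 'keahbndc', 'hhiiv', 'akcp', 'twal', 'chg', 'ueog'
Word count: 7


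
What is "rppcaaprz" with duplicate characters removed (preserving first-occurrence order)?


Input: 'rppcaaprz'
Operation: keep first occurrence of each character
Scan: s[0]='r' new -> keep; s[1]='p' new -> keep; s[2]='p' seen -> skip; s[3]='c' new -> keep; s[4]='a' new -> keep; s[5]='a' seen -> skip; s[6]='p' seen -> skip; s[7]='r' seen -> skip; s[8]='z' new -> keep
Result: rpcaz


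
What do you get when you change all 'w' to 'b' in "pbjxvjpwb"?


Input string: 'pbjxvjpwb'
Operation: replace 'w' with 'b'
Positions of 'w': 7
After replacement: pbjxvjpbb


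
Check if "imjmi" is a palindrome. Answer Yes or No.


Input string: 'imjmi'
Reversed: 'imjmi'
Compare pairs: s[0]='i' vs s[4]='i' (match), s[1]='m' vs s[3]='m' (match)
Palindrome: Yes


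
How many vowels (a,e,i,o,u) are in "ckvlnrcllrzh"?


Input string: 'ckvlnrcllrzh'
Operation: count vowels (a, e, i, o, u)
Scan: s[0]='c', s[1]='k', s[2]='v', s[3]='l', s[4]='n', s[5]='r', s[6]='c', s[7]='l', s[8]='l', s[9]='r', s[10]='z', s[11]='h'
Vowels found: 0
Result: 0


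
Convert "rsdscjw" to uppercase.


Input string: 'rsdscjw'
Operation: convert each letter to uppercase
Mapping: 'r'->'R', 's'->'S', 'd'->'D', 's'->'S', 'c'->'C', 'j'->'J', 'w'->'W'
Result: RSDSCJW


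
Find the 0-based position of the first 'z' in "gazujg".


Input string: 'gazujg'
Target: 'z'
Scanning left to right: s[0]='g', s[1]='a', s[2]='z'
First match at index: 2


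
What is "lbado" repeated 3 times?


Input string: 'lbado'
Operation: repeat 3 times
Concatenation: 'lbado' + 'lbado' + 'lbado'
Result: lbadolbadolbado


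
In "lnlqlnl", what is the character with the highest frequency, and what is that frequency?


Input: 'lnlqlnl'
Operation: tally each character
Counts: 'l':4, 'n':2, 'q':1
Maximum: 'l' appears 4 times


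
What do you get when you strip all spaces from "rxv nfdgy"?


Input string: 'rxv nfdgy'
Operation: remove all spaces
Words: 'rxv', 'nfdgy'
Join without spaces: rxvnfdgy


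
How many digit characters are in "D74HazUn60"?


Input string: 'D74HazUn60'
Operation: count digit characters (0-9)
Scan: 'D', '7'(digit), '4'(digit), 'H', 'a', 'z', 'U', 'n', '6'(digit), '0'(digit)
Digits found: 4
Result: 4


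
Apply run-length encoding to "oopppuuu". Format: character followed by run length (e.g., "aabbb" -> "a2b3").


Input: 'oopppuuu'
Operation: identify consecutive runs
Runs: 'oo' -> o2, 'ppp' -> p3, 'uuu' -> u3
Encoded: o2p3u3


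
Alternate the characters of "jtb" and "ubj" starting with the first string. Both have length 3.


String 1: 'jtb'
String 2: 'ubj'
Operation: alternate characters
Pairs: 'j'+'u', 't'+'b', 'b'+'j'
Result: jutbbj


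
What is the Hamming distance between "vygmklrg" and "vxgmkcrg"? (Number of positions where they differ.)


String 1: 'vygmklrg'
String 2: 'vxgmkcrg'
Compare each position: pos 0: 'v'=='v', pos 1: 'y'!='x', pos 2: 'g'=='g', pos 3: 'm'=='m', pos 4: 'k'=='k', pos 5: 'l'!='c', pos 6: 'r'=='r', pos 7: 'g'=='g'
Differing positions: 2
Hamming distance: 2


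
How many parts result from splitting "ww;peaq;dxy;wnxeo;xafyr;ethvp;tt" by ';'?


Input string: 'ww;peaq;dxy;wnxeo;xafyr;ethvp;tt'
Delimiter: ';'
Split result: 'ww', 'peaq', 'dxy', 'wnxeo', 'xafyr', 'ethvp', 'tt'
Number of parts: 7


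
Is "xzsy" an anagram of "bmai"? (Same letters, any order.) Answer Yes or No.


String 1: 'bmai' -> sorted: 'abim'
String 2: 'xzsy' -> sorted: 'sxyz'
Compare sorted forms: 'abim' != 'sxyz'
Anagram: No


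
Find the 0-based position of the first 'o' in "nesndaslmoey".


Input string: 'nesndaslmoey'
Target: 'o'
Scanning left to right: s[0]='n', s[1]='e', s[2]='s', s[3]='n', s[4]='d', s[5]='a', s[6]='s', s[7]='l', s[8]='m', s[9]='o'
First match at index: 9


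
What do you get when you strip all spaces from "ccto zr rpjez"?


Input string: 'ccto zr rpjez'
Operation: remove all spaces
Words: 'ccto', 'zr', 'rpjez'
Join without spaces: cctozrrpjez


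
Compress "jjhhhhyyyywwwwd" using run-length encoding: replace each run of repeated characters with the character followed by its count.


Input: 'jjhhhhyyyywwwwd'
Operation: identify consecutive runs
Runs: 'jj' -> j2, 'hhhh' -> h4, 'yyyy' -> y4, 'wwww' -> w4, 'd' -> d1
Encoded: j2h4y4w4d1


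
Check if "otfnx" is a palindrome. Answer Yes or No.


Input string: 'otfnx'
Reversed: 'xnfto'
Compare pairs: s[0]='o' vs s[4]='x' (mismatch), s[1]='t' vs s[3]='n' (mismatch)
Palindrome: No


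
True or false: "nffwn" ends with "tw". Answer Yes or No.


Input string: 'nffwn'
Suffix to check: 'tw'
Last 2 characters of input: 'wn'
Match: False
Result: No


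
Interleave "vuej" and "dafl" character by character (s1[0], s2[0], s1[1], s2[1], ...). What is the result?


String 1: 'vuej'
String 2: 'dafl'
Operation: alternate characters
Pairs: 'v'+'d', 'u'+'a', 'e'+'f', 'j'+'l'
Result: vduaefjl


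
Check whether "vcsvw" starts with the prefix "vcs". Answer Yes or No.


Input string: 'vcsvw'
Prefix to check: 'vcs'
First 3 characters of input: 'vcs'
Match: True
Result: Yes


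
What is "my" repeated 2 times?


Input string: 'my'
Operation: repeat 2 times
Concatenation: 'my' + 'my'
Result: mymy


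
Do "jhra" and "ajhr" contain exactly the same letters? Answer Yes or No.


String 1: 'jhra' -> sorted: 'ahjr'
String 2: 'ajhr' -> sorted: 'ahjr'
Compare sorted forms: 'ahjr' == 'ahjr'
Anagram: Yes


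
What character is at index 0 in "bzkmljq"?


Input string: 'bzkmljq'
Operation: get character at index 0
Index mapping: s[0]='b'
Result: 'b'


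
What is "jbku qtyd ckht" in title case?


Input string: 'jbku qtyd ckht'
Operation: capitalize first letter of each word
Word transformations: 'jbku'->'Jbku', 'qtyd'->'Qtyd', 'ckht'->'Ckht'
Result: Jbku Qtyd Ckht


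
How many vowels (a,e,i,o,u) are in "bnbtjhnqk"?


Input string: 'bnbtjhnqk'
Operation: count vowels (a, e, i, o, u)
Scan: s[0]='b', s[1]='n', s[2]='b', s[3]='t', s[4]='j', s[5]='h', s[6]='n', s[7]='q', s[8]='k'
Vowels found: 0
Result: 0


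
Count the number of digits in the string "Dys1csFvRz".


Input string: 'Dys1csFvRz'
Operation: count digit characters (0-9)
Scan: 'D', 'y', 's', '1'(digit), 'c', 's', 'F', 'v', 'R', 'z'
Digits found: 1
Result: 1


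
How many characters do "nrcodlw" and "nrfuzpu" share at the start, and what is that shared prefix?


String 1: 'nrcodlw'
String 2: 'nrfuzpu'
Compare position by position:
pos 0: 'n' vs 'n' match
pos 1: 'r' vs 'r' match
pos 2: 'c' vs 'f' differ -> stop
Longest common prefix: "nr" (length 2)


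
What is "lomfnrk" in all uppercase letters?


Input string: 'lomfnrk'
Operation: convert each letter to uppercase
Mapping: 'l'->'L', 'o'->'O', 'm'->'M', 'f'->'F', 'n'->'N', 'r'->'R', 'k'->'K'
Result: LOMFNRK


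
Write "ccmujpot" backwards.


Input string: 'ccmujpot'
Operation: reverse character order
Original order: 'c' -> 'c' -> 'm' -> 'u' -> 'j' -> 'p' -> 'o' -> 't'
Reversed order: 't' -> 'o' -> 'p' -> 'j' -> 'u' -> 'm' -> 'c' -> 'c'
Result: topjumcc


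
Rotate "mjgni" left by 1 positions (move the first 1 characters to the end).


Input: 'mjgni', shift = 1
Operation: split at index 1 and swap parts
Front part s[0:1] = 'm'
Back part s[1:] = 'jgni'
Rotated = back + front = 'jgni' + 'm'
Result: jgnim


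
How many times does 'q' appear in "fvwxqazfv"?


Input string: 'fvwxqazfv'
Target character: 'q'
Scan each position: s[4]='q'
Matches found at indices: 4
Total: 1


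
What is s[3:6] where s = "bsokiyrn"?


Input string: 'bsokiyrn'
Operation: slice [3:6]
Extract characters: s[3]='k', s[4]='i', s[5]='y'
Result: kiy


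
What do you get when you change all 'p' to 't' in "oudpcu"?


Input string: 'oudpcu'
Operation: replace 'p' with 't'
Positions of 'p': 3
After replacement: oudtcu


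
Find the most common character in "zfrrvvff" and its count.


Input: 'zfrrvvff'
Operation: tally each character
Counts: 'f':3, 'r':2, 'v':2, 'z':1
Maximum: 'f' appears 3 times


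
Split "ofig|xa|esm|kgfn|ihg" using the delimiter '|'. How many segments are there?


Input string: 'ofig|xa|esm|kgfn|ihg'
Delimiter: '|'
Split result: 'ofig', 'xa', 'esm', 'kgfn', 'ihg'
Number of parts: 5


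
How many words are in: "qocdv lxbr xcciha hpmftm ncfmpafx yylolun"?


Input string: 'qocdv lxbr xcciha hpmftm ncfmpafx yylolun'
Operation: split by spaces
Words found: 'qocdv', 'lxbr', 'xcciha', 'hpmftm', 'ncfmpafx', 'yylolun'
Word count: 6


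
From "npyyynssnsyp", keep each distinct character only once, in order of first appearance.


Input: 'npyyynssnsyp'
Operation: keep first occurrence of each character
Scan: s[0]='n' new -> keep; s[1]='p' new -> keep; s[2]='y' new -> keep; s[3]='y' seen -> skip; s[4]='y' seen -> skip; s[5]='n' seen -> skip; s[6]='s' new -> keep; s[7]='s' seen -> skip; s[8]='n' seen -> skip; s[9]='s' seen -> skip; s[10]='y' seen -> skip; s[11]='p' seen -> skip
Result: npys


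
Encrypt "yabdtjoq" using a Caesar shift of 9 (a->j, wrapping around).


Input: 'yabdtjoq', shift = 9
Operation: for each letter, (position + 9) mod 26
Mapping: 'y'(24+9=33, 33 mod 26=7)->'h', 'a'(0+9=9)->'j', 'b'(1+9=10)->'k', 'd'(3+9=12)->'m', 't'(19+9=28, 28 mod 26=2)->'c', 'j'(9+9=18)->'s', 'o'(14+9=23)->'x', 'q'(16+9=25)->'z'
Result: hjkmcsxz


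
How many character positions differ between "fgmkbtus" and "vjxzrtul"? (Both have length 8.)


String 1: 'fgmkbtus'
String 2: 'vjxzrtul'
Compare each position: pos 0: 'f'!='v', pos 1: 'g'!='j', pos 2: 'm'!='x', pos 3: 'k'!='z', pos 4: 'b'!='r', pos 5: 't'=='t', pos 6: 'u'=='u', pos 7: 's'!='l'
Differing positions: 6
Hamming distance: 6


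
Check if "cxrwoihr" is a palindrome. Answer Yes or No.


Input string: 'cxrwoihr'
Reversed: 'rhiowrxc'
Compare pairs: s[0]='c' vs s[7]='r' (mismatch), s[1]='x' vs s[6]='h' (mismatch), s[2]='r' vs s[5]='i' (mismatch), s[3]='w' vs s[4]='o' (mismatch)
Palindrome: No


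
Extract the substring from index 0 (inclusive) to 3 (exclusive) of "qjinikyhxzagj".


Input string: 'qjinikyhxzagj'
Operation: slice [0:3]
Extract characters: s[0]='q', s[1]='j', s[2]='i'
Result: qji


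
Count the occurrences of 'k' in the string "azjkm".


Input string: 'azjkm'
Target character: 'k'
Scan each position: s[3]='k'
Matches found at indices: 3
Total: 1


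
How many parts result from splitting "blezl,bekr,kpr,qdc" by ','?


Input string: 'blezl,bekr,kpr,qdc'
Delimiter: ','
Split result: 'blezl', 'bekr', 'kpr', 'qdc'
Number of parts: 4


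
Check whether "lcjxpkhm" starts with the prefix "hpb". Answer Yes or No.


Input string: 'lcjxpkhm'
Prefix to check: 'hpb'
First 3 characters of input: 'lcj'
Match: False
Result: No


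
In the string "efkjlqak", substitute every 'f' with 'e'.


Input string: 'efkjlqak'
Operation: replace 'f' with 'e'
Positions of 'f': 1
After replacement: eekjlqak


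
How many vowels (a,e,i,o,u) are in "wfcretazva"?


Input string: 'wfcretazva'
Operation: count vowels (a, e, i, o, u)
Scan: s[0]='w', s[1]='f', s[2]='c', s[3]='r', s[4]='e' (vowel), s[5]='t', s[6]='a' (vowel), s[7]='z', s[8]='v', s[9]='a' (vowel)
Vowels found: 3
Result: 3


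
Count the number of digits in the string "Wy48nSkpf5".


Input string: 'Wy48nSkpf5'
Operation: count digit characters (0-9)
Scan: 'W', 'y', '4'(digit), '8'(digit), 'n', 'S', 'k', 'p', 'f', '5'(digit)
Digits found: 3
Result: 3


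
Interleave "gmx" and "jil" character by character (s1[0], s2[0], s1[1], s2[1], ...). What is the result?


String 1: 'gmx'
String 2: 'jil'
Operation: alternate characters
Pairs: 'g'+'j', 'm'+'i', 'x'+'l'
Result: gjmixl


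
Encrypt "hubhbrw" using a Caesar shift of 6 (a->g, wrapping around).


Input: 'hubhbrw', shift = 6
Operation: for each letter, (position + 6) mod 26
Mapping: 'h'(7+6=13)->'n', 'u'(20+6=26, 26 mod 26=0)->'a', 'b'(1+6=7)->'h', 'h'(7+6=13)->'n', 'b'(1+6=7)->'h', 'r'(17+6=23)->'x', 'w'(22+6=28, 28 mod 26=2)->'c'
Result: nahnhxc


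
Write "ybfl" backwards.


Input string: 'ybfl'
Operation: reverse character order
Original order: 'y' -> 'b' -> 'f' -> 'l'
Reversed order: 'l' -> 'f' -> 'b' -> 'y'
Result: lfby


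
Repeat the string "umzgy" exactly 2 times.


Input string: 'umzgy'
Operation: repeat 2 times
Concatenation: 'umzgy' + 'umzgy'
Result: umzgyumzgy


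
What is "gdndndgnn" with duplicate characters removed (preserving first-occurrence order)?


Input: 'gdndndgnn'
Operation: keep first occurrence of each character
Scan: s[0]='g' new -> keep; s[1]='d' new -> keep; s[2]='n' new -> keep; s[3]='d' seen -> skip; s[4]='n' seen -> skip; s[5]='d' seen -> skip; s[6]='g' seen -> skip; s[7]='n' seen -> skip; s[8]='n' seen -> skip
Result: gdn


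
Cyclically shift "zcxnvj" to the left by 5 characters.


Input: 'zcxnvj', shift = 5
Operation: split at index 5 and swap parts
Front part s[0:5] = 'zcxnv'
Back part s[5:] = 'j'
Rotated = back + front = 'j' + 'zcxnv'
Result: jzcxnv


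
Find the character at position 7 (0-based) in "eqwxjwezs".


Input string: 'eqwxjwezs'
Operation: get character at index 7
Index mapping: s[0]='e', s[1]='q', s[2]='w', s[3]='x', s[4]='j', s[5]='w', s[6]='e', s[7]='z'
Result: 'z'


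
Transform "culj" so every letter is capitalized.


Input string: 'culj'
Operation: convert each letter to uppercase
Mapping: 'c'->'C', 'u'->'U', 'l'->'L', 'j'->'J'
Result: CULJ


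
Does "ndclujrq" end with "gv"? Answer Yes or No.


Input string: 'ndclujrq'
Suffix to check: 'gv'
Last 2 characters of input: 'rq'
Match: False
Result: No


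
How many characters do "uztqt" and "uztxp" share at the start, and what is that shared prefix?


String 1: 'uztqt'
String 2: 'uztxp'
Compare position by position:
pos 0: 'u' vs 'u' match
pos 1: 'z' vs 'z' match
pos 2: 't' vs 't' match
pos 3: 'q' vs 'x' differ -> stop
Longest common prefix: "uzt" (length 3)


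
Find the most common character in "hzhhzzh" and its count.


Input: 'hzhhzzh'
Operation: tally each character
Counts: 'h':4, 'z':3
Maximum: 'h' appears 4 times


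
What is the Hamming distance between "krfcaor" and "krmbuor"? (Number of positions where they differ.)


String 1: 'krfcaor'
String 2: 'krmbuor'
Compare each position: pos 0: 'k'=='k', pos 1: 'r'=='r', pos 2: 'f'!='m', pos 3: 'c'!='b', pos 4: 'a'!='u', pos 5: 'o'=='o', pos 6: 'r'=='r'
Differing positions: 3
Hamming distance: 3


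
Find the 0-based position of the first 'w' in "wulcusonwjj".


Input string: 'wulcusonwjj'
Target: 'w'
Scanning left to right: s[0]='w'
First match at index: 0


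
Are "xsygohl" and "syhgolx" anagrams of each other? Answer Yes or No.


String 1: 'xsygohl' -> sorted: 'ghlosxy'
String 2: 'syhgolx' -> sorted: 'ghlosxy'
Compare sorted forms: 'ghlosxy' == 'ghlosxy'
Anagram: Yes


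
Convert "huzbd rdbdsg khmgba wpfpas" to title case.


Input string: 'huzbd rdbdsg khmgba wpfpas'
Operation: capitalize first letter of each word
Word transformations: 'huzbd'->'Huzbd', 'rdbdsg'->'Rdbdsg', 'khmgba'->'Khmgba', 'wpfpas'->'Wpfpas'
Result: Huzbd Rdbdsg Khmgba Wpfpas


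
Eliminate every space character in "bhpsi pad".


Input string: 'bhpsi pad'
Operation: remove all spaces
Words: 'bhpsi', 'pad'
Join without spaces: bhpsipad


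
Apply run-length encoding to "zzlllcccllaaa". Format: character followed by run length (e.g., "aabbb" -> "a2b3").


Input: 'zzlllcccllaaa'
Operation: identify consecutive runs
Runs: 'zz' -> z2, 'lll' -> l3, 'ccc' -> c3, 'll' -> l2, 'aaa' -> a3
Encoded: z2l3c3l2a3


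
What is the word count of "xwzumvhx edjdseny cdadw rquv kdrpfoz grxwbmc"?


Input string: 'xwzumvhx edjdseny cdadw rquv kdrpfoz grxwbmc'
Operation: split by spaces
Words found: 'xwzumvhx', 'edjdseny', 'cdadw', 'rquv', 'kdrpfoz', 'grxwbmc'
Word count: 6


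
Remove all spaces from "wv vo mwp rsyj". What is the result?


Input string: 'wv vo mwp rsyj'
Operation: remove all spaces
Words: 'wv', 'vo', 'mwp', 'rsyj'
Join without spaces: wvvomwprsyj


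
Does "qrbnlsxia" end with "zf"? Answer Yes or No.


Input string: 'qrbnlsxia'
Suffix to check: 'zf'
Last 2 characters of input: 'ia'
Match: False
Result: No


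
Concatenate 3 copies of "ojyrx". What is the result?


Input string: 'ojyrx'
Operation: repeat 3 times
Concatenation: 'ojyrx' + 'ojyrx' + 'ojyrx'
Result: ojyrxojyrxojyrx


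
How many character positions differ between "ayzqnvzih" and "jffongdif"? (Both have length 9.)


String 1: 'ayzqnvzih'
String 2: 'jffongdif'
Compare each position: pos 0: 'a'!='j', pos 1: 'y'!='f', pos 2: 'z'!='f', pos 3: 'q'!='o', pos 4: 'n'=='n', pos 5: 'v'!='g', pos 6: 'z'!='d', pos 7: 'i'=='i', pos 8: 'h'!='f'
Differing positions: 7
Hamming distance: 7


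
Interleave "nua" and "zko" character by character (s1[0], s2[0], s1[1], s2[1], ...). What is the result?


String 1: 'nua'
String 2: 'zko'
Operation: alternate characters
Pairs: 'n'+'z', 'u'+'k', 'a'+'o'
Result: nzukao


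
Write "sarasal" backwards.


Input string: 'sarasal'
Operation: reverse character order
Original order: 's' -> 'a' -> 'r' -> 'a' -> 's' -> 'a' -> 'l'
Reversed order: 'l' -> 'a' -> 's' -> 'a' -> 'r' -> 'a' -> 's'
Result: lasaras


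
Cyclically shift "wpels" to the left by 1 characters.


Input: 'wpels', shift = 1
Operation: split at index 1 and swap parts
Front part s[0:1] = 'w'
Back part s[1:] = 'pels'
Rotated = back + front = 'pels' + 'w'
Result: pelsw


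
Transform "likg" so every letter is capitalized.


Input string: 'likg'
Operation: convert each letter to uppercase
Mapping: 'l'->'L', 'i'->'I', 'k'->'K', 'g'->'G'
Result: LIKG


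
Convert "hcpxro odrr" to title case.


Input string: 'hcpxro odrr'
Operation: capitalize first letter of each word
Word transformations: 'hcpxro'->'Hcpxro', 'odrr'->'Odrr'
Result: Hcpxro Odrr


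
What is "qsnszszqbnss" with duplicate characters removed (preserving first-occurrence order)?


Input: 'qsnszszqbnss'
Operation: keep first occurrence of each character
Scan: s[0]='q' new -> keep; s[1]='s' new -> keep; s[2]='n' new -> keep; s[3]='s' seen -> skip; s[4]='z' new -> keep; s[5]='s' seen -> skip; s[6]='z' seen -> skip; s[7]='q' seen -> skip; s[8]='b' new -> keep; s[9]='n' seen -> skip; s[10]='s' seen -> skip; s[11]='s' seen -> skip
Result: qsnzb


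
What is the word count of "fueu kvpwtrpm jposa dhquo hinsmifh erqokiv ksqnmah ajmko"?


Input string: 'fueu kvpwtrpm jposa dhquo hinsmifh erqokiv ksqnmah ajmko'
Operation: split by spaces
Words found: 'fueu', 'kvpwtrpm', 'jposa', 'dhquo', 'hinsmifh', 'erqokiv', 'ksqnmah', 'ajmko'
Word count: 8


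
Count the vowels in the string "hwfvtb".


Input string: 'hwfvtb'
Operation: count vowels (a, e, i, o, u)
Scan: s[0]='h', s[1]='w', s[2]='f', s[3]='v', s[4]='t', s[5]='b'
Vowels found: 0
Result: 0


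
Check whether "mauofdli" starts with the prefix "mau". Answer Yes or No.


Input string: 'mauofdli'
Prefix to check: 'mau'
First 3 characters of input: 'mau'
Match: True
Result: Yes


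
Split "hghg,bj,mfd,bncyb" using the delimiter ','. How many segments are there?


Input string: 'hghg,bj,mfd,bncyb'
Delimiter: ','
Split result: 'hghg', 'bj', 'mfd', 'bncyb'
Number of parts: 4


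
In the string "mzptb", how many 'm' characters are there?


Input string: 'mzptb'
Target character: 'm'
Scan each position: s[0]='m'
Matches found at indices: 0
Total: 1


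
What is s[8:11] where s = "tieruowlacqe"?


Input string: 'tieruowlacqe'
Operation: slice [8:11]
Extract characters: s[8]='a', s[9]='c', s[10]='q'
Result: acq


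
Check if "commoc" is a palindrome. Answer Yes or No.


Input string: 'commoc'
Reversed: 'commoc'
Compare pairs: s[0]='c' vs s[5]='c' (match), s[1]='o' vs s[4]='o' (match), s[2]='m' vs s[3]='m' (match)
Palindrome: Yes


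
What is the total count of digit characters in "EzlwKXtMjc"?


Input string: 'EzlwKXtMjc'
Operation: count digit characters (0-9)
Scan: 'E', 'z', 'l', 'w', 'K', 'X', 't', 'M', 'j', 'c'
Digits found: 0
Result: 0


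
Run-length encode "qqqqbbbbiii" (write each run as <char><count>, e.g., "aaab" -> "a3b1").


Input: 'qqqqbbbbiii'
Operation: identify consecutive runs
Runs: 'qqqq' -> q4, 'bbbb' -> b4, 'iii' -> i3
Encoded: q4b4i3


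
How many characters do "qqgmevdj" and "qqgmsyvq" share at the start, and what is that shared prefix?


String 1: 'qqgmevdj'
String 2: 'qqgmsyvq'
Compare position by position:
pos 0: 'q' vs 'q' match
pos 1: 'q' vs 'q' match
pos 2: 'g' vs 'g' match
pos 3: 'm' vs 'm' match
pos 4: 'e' vs 's' differ -> stop
Longest common prefix: "qqgm" (length 4)


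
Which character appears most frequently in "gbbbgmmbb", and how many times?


Input: 'gbbbgmmbb'
Operation: tally each character
Counts: 'b':5, 'g':2, 'm':2
Maximum: 'b' appears 5 times


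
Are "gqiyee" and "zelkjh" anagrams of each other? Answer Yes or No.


String 1: 'gqiyee' -> sorted: 'eegiqy'
String 2: 'zelkjh' -> sorted: 'ehjklz'
Compare sorted forms: 'eegiqy' != 'ehjklz'
Anagram: No


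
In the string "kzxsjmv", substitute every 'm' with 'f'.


Input string: 'kzxsjmv'
Operation: replace 'm' with 'f'
Positions of 'm': 5
After replacement: kzxsjfv


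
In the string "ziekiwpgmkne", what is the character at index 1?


Input string: 'ziekiwpgmkne'
Operation: get character at index 1
Index mapping: s[0]='z', s[1]='i'
Result: 'i'
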